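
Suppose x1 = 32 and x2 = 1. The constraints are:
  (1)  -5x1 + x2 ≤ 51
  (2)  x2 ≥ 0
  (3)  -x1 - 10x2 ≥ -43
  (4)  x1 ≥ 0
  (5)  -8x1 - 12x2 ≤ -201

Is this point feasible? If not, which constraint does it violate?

(1): -159 ≤ 51 ✓
(2): 1 ≥ 0 ✓
(3): -42 ≥ -43 ✓
(4): 32 ≥ 0 ✓
(5): -268 ≤ -201 ✓

feasible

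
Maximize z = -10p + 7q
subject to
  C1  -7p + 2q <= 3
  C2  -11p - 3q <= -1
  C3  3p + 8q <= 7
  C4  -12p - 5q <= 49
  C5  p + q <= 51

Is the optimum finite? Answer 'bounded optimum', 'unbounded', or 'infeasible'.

bounded optimum

Corner points and z = -10p + 7q:
  (-7/43, 40/43) → z = 350/43
  (-5/31, 29/31) → z = 253/31
  (8, -29) → z = -283
  (401/5, -146/5) → z = -5032/5
The feasible region has finitely many vertices and no improving ray; the maximum is 253/31 at (-5/31, 29/31).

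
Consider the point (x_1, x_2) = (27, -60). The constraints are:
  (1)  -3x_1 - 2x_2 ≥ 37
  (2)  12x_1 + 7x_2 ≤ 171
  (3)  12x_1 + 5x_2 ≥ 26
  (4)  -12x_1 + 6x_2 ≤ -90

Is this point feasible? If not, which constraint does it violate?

Constraint (3): 12x_1 + 5x_2 = 24, which is not ≥ 26. All other constraints are satisfied.

not feasible — violates (3)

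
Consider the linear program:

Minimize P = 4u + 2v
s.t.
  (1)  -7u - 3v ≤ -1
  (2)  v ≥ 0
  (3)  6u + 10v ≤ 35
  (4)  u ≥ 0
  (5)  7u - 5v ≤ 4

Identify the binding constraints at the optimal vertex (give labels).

Corner points and P = 4u + 2v:
  (1/7, 0) → P = 4/7
  (0, 1/3) → P = 2/3
  (4/7, 0) → P = 16/7
  (0, 7/2) → P = 7
  (43/20, 221/100) → P = 651/50

The minimum is at (1/7, 0). Substituting into each constraint, equality holds for (1) and (2); the remaining constraints have slack.

(1) and (2)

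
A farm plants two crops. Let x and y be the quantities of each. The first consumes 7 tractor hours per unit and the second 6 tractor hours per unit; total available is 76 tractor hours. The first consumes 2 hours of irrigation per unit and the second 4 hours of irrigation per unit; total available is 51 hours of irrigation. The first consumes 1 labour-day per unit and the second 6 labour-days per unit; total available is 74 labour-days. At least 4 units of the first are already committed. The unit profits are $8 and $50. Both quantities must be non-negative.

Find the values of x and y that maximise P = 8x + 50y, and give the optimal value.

Extreme points and P = 8x + 50y:
  (76/7, 0) → P = 608/7
  (4, 0) → P = 32
  (4, 8) → P = 432

The optimum lies where 7x + 6y = 76 and x = 4.
Solving simultaneously gives x = 4, y = 8.

x = 4, y = 8, maximum P = 432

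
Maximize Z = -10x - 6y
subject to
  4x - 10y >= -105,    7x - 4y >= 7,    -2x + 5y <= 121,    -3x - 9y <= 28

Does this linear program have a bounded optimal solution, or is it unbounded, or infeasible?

Feasible corners and Z = -10x - 6y:
  (245/27, 763/54) → Z = -4739/27
  (-49/75, -217/75) → Z = 1792/75
The feasible region has finitely many vertices and no improving ray; the maximum is 1792/75 at (-49/75, -217/75).

bounded optimum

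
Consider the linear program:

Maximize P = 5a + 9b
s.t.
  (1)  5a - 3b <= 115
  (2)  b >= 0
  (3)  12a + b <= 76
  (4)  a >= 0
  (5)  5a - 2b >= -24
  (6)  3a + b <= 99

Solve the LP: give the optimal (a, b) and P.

Extreme points and P = 5a + 9b:
  (19/3, 0) → P = 95/3
  (0, 0) → P = 0
  (128/29, 668/29) → P = 6652/29
  (0, 12) → P = 108

a = 128/29, b = 668/29, maximum P = 6652/29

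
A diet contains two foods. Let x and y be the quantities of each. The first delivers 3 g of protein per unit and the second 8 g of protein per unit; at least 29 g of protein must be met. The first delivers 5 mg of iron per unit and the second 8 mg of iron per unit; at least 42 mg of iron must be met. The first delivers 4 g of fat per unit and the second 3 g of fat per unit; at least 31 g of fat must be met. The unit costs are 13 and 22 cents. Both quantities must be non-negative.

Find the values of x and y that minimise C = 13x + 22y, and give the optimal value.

x = 7, y = 1, minimum C = 113

Corner points and C = 13x + 22y:
  (0, 31/3) → C = 682/3
  (29/3, 0) → C = 377/3
  (7, 1) → C = 113
The feasible region is unbounded (it extends along (0, 1), (1, 0)), but C strictly increases along every unbounded feasible direction, so there is no improving ray and the minimum is attained at a vertex.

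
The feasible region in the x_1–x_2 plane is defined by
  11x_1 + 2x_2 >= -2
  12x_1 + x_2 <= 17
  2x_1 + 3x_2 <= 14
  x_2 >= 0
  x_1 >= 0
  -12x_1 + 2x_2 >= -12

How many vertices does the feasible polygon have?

5

Intersecting each pair of boundary lines and keeping only the points that satisfy every inequality leaves:
  (37/34, 67/17)
  (23/18, 5/3)
  (0, 14/3)
  (0, 0)
  (1, 0)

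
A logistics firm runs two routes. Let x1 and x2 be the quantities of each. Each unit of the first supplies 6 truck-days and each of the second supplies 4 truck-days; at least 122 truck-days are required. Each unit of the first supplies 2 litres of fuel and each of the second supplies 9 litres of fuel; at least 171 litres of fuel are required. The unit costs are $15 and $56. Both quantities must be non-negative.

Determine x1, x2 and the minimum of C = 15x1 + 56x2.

x1 = 9, x2 = 17, minimum C = 1087

Vertices and C = 15x1 + 56x2:
  (0, 61/2) → C = 1708
  (171/2, 0) → C = 2565/2
  (9, 17) → C = 1087
The feasible region is unbounded (it extends along (0, 1), (1, 0)), but C strictly increases along every unbounded feasible direction, so there is no improving ray and the minimum is attained at a vertex.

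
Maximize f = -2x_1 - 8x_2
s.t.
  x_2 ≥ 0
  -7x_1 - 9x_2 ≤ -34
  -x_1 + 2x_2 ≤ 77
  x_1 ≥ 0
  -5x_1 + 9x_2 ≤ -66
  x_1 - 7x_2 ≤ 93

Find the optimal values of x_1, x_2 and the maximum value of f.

x_1 = 66/5, x_2 = 0, maximum f = -132/5

Vertices and f = -2x_1 - 8x_2:
  (66/5, 0) → f = -132/5
  (93, 0) → f = -186
  (825, 451) → f = -5258
The feasible region is unbounded (it extends along (7, 1), (2, 1)), but f strictly decreases along every unbounded feasible direction, so there is no improving ray and the maximum is attained at a vertex.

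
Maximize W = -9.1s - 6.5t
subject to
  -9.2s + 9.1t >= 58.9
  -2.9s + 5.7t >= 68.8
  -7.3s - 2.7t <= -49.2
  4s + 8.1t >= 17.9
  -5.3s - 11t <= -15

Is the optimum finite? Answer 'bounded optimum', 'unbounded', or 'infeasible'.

bounded optimum

Extreme points and W = -9.1s - 6.5t:
  (5807/521, 9243/521) → W = -564616/2605
  (789/412, 16123/1236) → W = -157924/1545
The feasible region has finitely many vertices and no improving ray; the maximum is -157924/1545 at (789/412, 16123/1236).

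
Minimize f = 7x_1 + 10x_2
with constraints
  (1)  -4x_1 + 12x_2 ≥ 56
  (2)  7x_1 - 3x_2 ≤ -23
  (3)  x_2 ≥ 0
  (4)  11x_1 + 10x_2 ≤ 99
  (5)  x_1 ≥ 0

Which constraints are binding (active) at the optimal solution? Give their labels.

Extreme points and f = 7x_1 + 10x_2:
  (67/103, 946/103) → f = 9929/103
  (0, 23/3) → f = 230/3
  (0, 99/10) → f = 99

The minimum is at (0, 23/3). Substituting into each constraint, equality holds for (2) and (5); the remaining constraints have slack.

(2) and (5)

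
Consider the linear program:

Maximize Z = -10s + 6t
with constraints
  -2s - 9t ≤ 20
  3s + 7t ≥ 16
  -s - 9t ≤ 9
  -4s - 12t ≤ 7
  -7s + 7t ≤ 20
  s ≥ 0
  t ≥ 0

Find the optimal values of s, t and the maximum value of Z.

Feasible corners and Z = -10s + 6t:
  (0, 16/7) → Z = 96/7
  (16/3, 0) → Z = -160/3
  (0, 20/7) → Z = 120/7
The feasible region is unbounded (it extends along (1, 1), (1, 0)), but Z strictly decreases along every unbounded feasible direction, so there is no improving ray and the maximum is attained at a vertex.

At the optimal vertex, -7s + 7t = 20 and s = 0.
Solving simultaneously gives s = 0, t = 20/7.

s = 0, t = 20/7, maximum Z = 120/7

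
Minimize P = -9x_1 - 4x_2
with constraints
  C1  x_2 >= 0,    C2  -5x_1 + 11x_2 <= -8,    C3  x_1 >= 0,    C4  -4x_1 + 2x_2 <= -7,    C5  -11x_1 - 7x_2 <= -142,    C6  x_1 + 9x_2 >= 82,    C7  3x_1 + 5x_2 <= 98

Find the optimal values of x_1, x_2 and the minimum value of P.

x_1 = 236/11, x_2 = 74/11, minimum P = -220

Vertices and P = -9x_1 - 4x_2:
  (487/28, 201/28) → P = -741/4
  (559/29, 233/29) → P = -5963/29
  (236/11, 74/11) → P = -220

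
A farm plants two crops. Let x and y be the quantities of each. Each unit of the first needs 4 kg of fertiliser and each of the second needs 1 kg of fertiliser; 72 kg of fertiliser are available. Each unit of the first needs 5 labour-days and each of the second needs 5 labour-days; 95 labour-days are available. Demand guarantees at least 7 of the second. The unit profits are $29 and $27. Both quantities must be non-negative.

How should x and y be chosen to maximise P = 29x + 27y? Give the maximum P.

Corner points and P = 29x + 27y:
  (0, 19) → P = 513
  (0, 7) → P = 189
  (12, 7) → P = 537

x = 12, y = 7, maximum P = 537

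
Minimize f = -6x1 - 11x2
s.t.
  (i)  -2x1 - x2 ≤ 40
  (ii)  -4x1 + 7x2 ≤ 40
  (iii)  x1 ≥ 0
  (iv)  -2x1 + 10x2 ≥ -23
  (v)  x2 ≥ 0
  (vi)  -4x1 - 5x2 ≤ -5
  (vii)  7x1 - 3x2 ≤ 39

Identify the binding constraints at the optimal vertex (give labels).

(ii) and (vii)

Corner points and f = -6x1 - 11x2:
  (0, 40/7) → f = -440/7
  (393/37, 436/37) → f = -7154/37
  (0, 1) → f = -11
  (5/4, 0) → f = -15/2
  (39/7, 0) → f = -234/7

The minimum is at (393/37, 436/37). Substituting into each constraint, equality holds for (ii) and (vii); the remaining constraints have slack.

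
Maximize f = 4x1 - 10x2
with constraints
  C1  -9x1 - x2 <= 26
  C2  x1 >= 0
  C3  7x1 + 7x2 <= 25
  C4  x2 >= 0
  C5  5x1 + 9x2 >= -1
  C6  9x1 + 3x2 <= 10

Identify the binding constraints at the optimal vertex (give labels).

C4 and C6

Vertices and f = 4x1 - 10x2:
  (0, 0) → f = 0
  (0, 10/3) → f = -100/3
  (10/9, 0) → f = 40/9

The maximum is at (10/9, 0). Substituting into each constraint, equality holds for C4 and C6; the remaining constraints have slack.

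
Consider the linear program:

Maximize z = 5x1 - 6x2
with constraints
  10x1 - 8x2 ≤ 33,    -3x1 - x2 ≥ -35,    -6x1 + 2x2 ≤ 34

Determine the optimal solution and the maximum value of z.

x1 = -169/14, x2 = -269/14, maximum z = 769/14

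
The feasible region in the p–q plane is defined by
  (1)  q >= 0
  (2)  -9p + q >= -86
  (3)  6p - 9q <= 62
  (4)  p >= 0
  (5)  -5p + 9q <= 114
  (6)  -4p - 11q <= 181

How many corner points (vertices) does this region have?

Pairwise boundary intersections that survive every other constraint:
  (86/9, 0)
  (0, 0)
  (222/19, 364/19)
  (0, 38/3)

4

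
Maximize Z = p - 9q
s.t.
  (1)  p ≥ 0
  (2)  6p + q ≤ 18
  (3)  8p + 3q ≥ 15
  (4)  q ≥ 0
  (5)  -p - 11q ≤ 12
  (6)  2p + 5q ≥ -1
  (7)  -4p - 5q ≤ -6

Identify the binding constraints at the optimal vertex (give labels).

Corner points and Z = p - 9q:
  (0, 18) → Z = -162
  (0, 5) → Z = -45
  (3, 0) → Z = 3
  (15/8, 0) → Z = 15/8

The maximum is at (3, 0). Substituting into each constraint, equality holds for (2) and (4); the remaining constraints have slack.

(2) and (4)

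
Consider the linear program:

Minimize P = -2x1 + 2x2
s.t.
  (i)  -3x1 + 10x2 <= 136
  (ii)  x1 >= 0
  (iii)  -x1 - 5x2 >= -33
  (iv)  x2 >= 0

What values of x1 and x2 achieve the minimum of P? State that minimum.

Corner points and P = -2x1 + 2x2:
  (0, 33/5) → P = 66/5
  (0, 0) → P = 0
  (33, 0) → P = -66

x1 = 33, x2 = 0, minimum P = -66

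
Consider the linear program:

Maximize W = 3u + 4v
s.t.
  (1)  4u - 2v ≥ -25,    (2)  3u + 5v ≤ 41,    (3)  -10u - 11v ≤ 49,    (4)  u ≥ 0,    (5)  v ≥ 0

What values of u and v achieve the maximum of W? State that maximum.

u = 41/3, v = 0, maximum W = 41

At the optimal vertex, 3u + 5v = 41 and v = 0.
Solving simultaneously gives u = 41/3, v = 0.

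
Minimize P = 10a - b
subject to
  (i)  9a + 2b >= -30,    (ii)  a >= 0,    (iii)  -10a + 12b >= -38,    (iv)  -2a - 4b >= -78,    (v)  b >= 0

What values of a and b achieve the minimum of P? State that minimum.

a = 0, b = 39/2, minimum P = -39/2

Extreme points and P = 10a - b:
  (0, 39/2) → P = -39/2
  (0, 0) → P = 0
  (17, 11) → P = 159
  (19/5, 0) → P = 38

The binding constraints are a = 0 and -2a - 4b = -78.
Solving simultaneously gives a = 0, b = 39/2.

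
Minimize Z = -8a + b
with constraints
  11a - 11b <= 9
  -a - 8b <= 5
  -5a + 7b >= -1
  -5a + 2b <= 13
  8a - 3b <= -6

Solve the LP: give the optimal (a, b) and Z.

Corner points and Z = -8a + b:
  (-19/7, -2/7) → Z = 150/7
  (-63/67, -34/67) → Z = 470/67
  (27, 74) → Z = -142

At the optimal vertex, -5a + 2b = 13 and 8a - 3b = -6.
Solving simultaneously gives a = 27, b = 74.

a = 27, b = 74, minimum Z = -142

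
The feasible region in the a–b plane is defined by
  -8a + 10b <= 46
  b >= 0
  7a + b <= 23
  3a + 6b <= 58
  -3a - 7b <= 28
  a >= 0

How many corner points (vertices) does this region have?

4

Intersecting each pair of boundary lines and keeping only the points that satisfy every inequality leaves:
  (92/39, 253/39)
  (0, 23/5)
  (23/7, 0)
  (0, 0)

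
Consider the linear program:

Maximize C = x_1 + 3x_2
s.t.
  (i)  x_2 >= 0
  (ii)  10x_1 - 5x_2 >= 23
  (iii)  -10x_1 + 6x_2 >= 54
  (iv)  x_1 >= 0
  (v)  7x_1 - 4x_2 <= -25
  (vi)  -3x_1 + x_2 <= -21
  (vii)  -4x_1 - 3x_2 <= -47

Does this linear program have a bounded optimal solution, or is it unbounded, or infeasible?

From the feasible point (217/5, 411/5), moving in the direction (5, 10) keeps every constraint satisfied while C increases without bound.

unbounded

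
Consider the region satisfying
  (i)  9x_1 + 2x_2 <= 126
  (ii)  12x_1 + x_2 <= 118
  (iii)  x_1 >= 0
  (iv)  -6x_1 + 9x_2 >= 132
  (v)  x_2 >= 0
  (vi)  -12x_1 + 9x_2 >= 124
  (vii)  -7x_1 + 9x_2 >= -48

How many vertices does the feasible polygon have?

5

The feasible vertices (each the meet of two boundaries and inside every other half-plane) are:
  (22/3, 30)
  (0, 63)
  (469/60, 121/5)
  (0, 44/3)
  (4/3, 140/9)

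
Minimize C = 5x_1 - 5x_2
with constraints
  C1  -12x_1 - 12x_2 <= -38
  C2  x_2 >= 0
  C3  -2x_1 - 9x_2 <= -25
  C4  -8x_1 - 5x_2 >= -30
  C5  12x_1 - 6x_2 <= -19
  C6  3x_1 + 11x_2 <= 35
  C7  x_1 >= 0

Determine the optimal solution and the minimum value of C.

x_1 = 0, x_2 = 35/11, minimum C = -175/11

Feasible corners and C = 5x_1 - 5x_2:
  (0, 19/6) → C = -95/6
  (1/150, 159/50) → C = -238/15
  (0, 35/11) → C = -175/11

The binding constraints are 3x_1 + 11x_2 = 35 and x_1 = 0.
Solving simultaneously gives x_1 = 0, x_2 = 35/11.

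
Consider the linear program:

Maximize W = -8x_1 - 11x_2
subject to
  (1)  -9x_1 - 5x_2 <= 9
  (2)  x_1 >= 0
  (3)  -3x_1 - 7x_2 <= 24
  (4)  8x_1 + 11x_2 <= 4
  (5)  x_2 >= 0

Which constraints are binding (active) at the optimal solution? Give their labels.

Feasible corners and W = -8x_1 - 11x_2:
  (0, 4/11) → W = -4
  (0, 0) → W = 0
  (1/2, 0) → W = -4

The maximum is at (0, 0). Substituting into each constraint, equality holds for (2) and (5); the remaining constraints have slack.

(2) and (5)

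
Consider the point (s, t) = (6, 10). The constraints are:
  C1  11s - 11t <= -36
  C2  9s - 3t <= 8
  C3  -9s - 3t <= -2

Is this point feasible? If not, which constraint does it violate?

not feasible — violates C2

Constraint C2: 9s - 3t = 24, which is not ≤ 8. All other constraints are satisfied.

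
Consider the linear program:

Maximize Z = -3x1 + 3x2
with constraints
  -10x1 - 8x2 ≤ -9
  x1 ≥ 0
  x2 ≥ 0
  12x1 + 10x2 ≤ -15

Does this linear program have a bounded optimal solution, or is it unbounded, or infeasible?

The boundaries -10x1 - 8x2 = -9 and x1 = 0 meet at (0, 9/8), but that point violates 12x1 + 10x2 ≤ -15. Every candidate vertex is excluded by some other constraint, so the feasible region is empty.

infeasible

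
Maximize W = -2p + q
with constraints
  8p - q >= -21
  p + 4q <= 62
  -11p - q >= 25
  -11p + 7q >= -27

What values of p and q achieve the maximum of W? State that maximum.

Vertices and W = -2p + q:
  (-46/19, 31/19) → W = 123/19
  (-58/15, -149/15) → W = -11/5
  (-37/22, -13/2) → W = -69/22

At the optimal vertex, 8p - q = -21 and -11p - q = 25.
Solving simultaneously gives p = -46/19, q = 31/19.

p = -46/19, q = 31/19, maximum W = 123/19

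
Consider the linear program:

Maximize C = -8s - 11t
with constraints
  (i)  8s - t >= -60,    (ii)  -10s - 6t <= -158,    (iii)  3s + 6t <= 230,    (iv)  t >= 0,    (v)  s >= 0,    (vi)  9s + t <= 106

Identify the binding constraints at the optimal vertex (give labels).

(ii) and (vi)

Corner points and C = -8s - 11t:
  (0, 79/3) → C = -869/3
  (239/22, 181/22) → C = -3903/22
  (0, 115/3) → C = -1265/3
  (406/51, 584/17) → C = -22520/51

The maximum is at (239/22, 181/22). Substituting into each constraint, equality holds for (ii) and (vi); the remaining constraints have slack.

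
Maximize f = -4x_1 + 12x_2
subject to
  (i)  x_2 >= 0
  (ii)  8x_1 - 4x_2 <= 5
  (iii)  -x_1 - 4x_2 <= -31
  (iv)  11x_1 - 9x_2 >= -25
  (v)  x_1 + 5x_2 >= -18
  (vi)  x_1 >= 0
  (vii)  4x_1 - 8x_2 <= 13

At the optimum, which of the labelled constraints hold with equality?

Vertices and f = -4x_1 + 12x_2:
  (4, 27/4) → f = 65
  (145/28, 255/28) → f = 620/7
  (179/53, 366/53) → f = 3676/53

The maximum is at (145/28, 255/28). Substituting into each constraint, equality holds for (ii) and (iv); the remaining constraints have slack.

(ii) and (iv)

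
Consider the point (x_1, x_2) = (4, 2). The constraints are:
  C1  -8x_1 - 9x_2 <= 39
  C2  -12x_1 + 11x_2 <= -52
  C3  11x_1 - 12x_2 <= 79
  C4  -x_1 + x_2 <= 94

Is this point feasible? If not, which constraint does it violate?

not feasible — violates C2

Constraint C2: -12x_1 + 11x_2 = -26, which is not ≤ -52. All other constraints are satisfied.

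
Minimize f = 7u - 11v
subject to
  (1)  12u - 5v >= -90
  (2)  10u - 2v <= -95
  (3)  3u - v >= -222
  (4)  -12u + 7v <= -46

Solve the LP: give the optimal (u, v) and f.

Extreme points and f = 7u - 11v:
  (-340, -798) → f = 6398
  (-215/6, -68) → f = 2983/6
  (-757/46, -800/23) → f = 12301/46
The feasible region is unbounded (it extends along (-1, -3), (-1, -5)), but f strictly increases along every unbounded feasible direction, so there is no improving ray and the minimum is attained at a vertex.

u = -757/46, v = -800/23, minimum f = 12301/46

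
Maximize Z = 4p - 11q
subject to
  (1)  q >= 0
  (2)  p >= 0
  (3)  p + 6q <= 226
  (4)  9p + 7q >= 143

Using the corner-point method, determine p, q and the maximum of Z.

p = 226, q = 0, maximum Z = 904

Corner points and Z = 4p - 11q:
  (226, 0) → Z = 904
  (143/9, 0) → Z = 572/9
  (0, 113/3) → Z = -1243/3
  (0, 143/7) → Z = -1573/7

The optimum lies where q = 0 and p + 6q = 226.
Solving simultaneously gives p = 226, q = 0.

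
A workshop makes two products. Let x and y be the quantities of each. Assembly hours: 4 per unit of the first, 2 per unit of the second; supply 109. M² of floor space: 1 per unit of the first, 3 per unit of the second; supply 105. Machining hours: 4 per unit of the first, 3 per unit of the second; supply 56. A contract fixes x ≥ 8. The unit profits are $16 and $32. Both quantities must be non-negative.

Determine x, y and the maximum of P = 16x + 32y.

Corner points and P = 16x + 32y:
  (14, 0) → P = 224
  (8, 0) → P = 128
  (8, 8) → P = 384

x = 8, y = 8, maximum P = 384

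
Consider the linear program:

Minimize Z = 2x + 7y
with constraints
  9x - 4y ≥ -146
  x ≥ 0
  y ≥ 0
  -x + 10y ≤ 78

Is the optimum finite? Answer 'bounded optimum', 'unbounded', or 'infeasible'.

Extreme points and Z = 2x + 7y:
  (0, 0) → Z = 0
  (0, 39/5) → Z = 273/5
The feasible region has finitely many vertices and no improving ray; the minimum is 0 at (0, 0).

bounded optimum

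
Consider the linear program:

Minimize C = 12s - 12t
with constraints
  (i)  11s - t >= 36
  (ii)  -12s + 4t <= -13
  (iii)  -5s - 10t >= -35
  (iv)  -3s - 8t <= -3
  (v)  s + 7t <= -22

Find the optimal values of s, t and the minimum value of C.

s = 197/13, t = -69/13, minimum C = 3192/13

Vertices and C = 12s - 12t:
  (25, -9) → C = 408
  (93/5, -29/5) → C = 1464/5
  (197/13, -69/13) → C = 3192/13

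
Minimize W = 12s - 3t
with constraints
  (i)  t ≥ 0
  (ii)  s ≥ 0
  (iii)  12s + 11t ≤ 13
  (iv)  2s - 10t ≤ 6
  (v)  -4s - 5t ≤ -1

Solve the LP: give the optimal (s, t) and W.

s = 0, t = 13/11, minimum W = -39/11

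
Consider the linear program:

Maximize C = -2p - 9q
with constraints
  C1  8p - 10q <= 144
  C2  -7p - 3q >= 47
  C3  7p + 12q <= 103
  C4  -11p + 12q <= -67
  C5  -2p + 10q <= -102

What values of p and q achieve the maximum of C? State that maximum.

p = -529/7, q = -524/7, maximum C = 5774/7

Corner points and C = -2p - 9q:
  (-19/47, -692/47) → C = 6266/47
  (-529/7, -524/7) → C = 5774/7
  (-41/19, -202/19) → C = 100
  (-277/43, -494/43) → C = 5000/43

The optimum lies where 8p - 10q = 144 and -11p + 12q = -67.
Solving simultaneously gives p = -529/7, q = -524/7.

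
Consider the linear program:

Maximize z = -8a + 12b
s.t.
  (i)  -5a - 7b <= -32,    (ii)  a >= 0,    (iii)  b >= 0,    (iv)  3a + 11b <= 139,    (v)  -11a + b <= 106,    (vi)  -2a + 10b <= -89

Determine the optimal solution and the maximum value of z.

a = 89/2, b = 0, maximum z = -356

Vertices and z = -8a + 12b:
  (139/3, 0) → z = -1112/3
  (89/2, 0) → z = -356
  (2369/52, 11/52) → z = -4705/13

The optimum lies where b = 0 and -2a + 10b = -89.
Solving simultaneously gives a = 89/2, b = 0.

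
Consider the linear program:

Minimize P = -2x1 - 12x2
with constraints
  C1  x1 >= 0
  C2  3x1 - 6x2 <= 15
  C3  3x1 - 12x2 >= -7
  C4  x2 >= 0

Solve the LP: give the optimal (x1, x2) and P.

x1 = 37/3, x2 = 11/3, minimum P = -206/3

Feasible corners and P = -2x1 - 12x2:
  (0, 7/12) → P = -7
  (0, 0) → P = 0
  (37/3, 11/3) → P = -206/3
  (5, 0) → P = -10

At the optimal vertex, 3x1 - 6x2 = 15 and 3x1 - 12x2 = -7.
Solving simultaneously gives x1 = 37/3, x2 = 11/3.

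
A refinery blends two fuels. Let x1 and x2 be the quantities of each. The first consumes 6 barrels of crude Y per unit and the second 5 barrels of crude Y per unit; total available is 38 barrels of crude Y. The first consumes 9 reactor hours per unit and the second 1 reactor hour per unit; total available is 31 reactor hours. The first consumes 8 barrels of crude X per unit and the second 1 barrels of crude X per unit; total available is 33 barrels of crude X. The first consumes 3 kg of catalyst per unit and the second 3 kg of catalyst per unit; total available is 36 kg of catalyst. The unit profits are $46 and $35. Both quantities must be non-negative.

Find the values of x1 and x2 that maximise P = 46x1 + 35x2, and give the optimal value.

Feasible corners and P = 46x1 + 35x2:
  (0, 0) → P = 0
  (0, 38/5) → P = 266
  (31/9, 0) → P = 1426/9
  (3, 4) → P = 278

The binding constraints are 6x1 + 5x2 = 38 and 9x1 + x2 = 31.
Solving simultaneously gives x1 = 3, x2 = 4.

x1 = 3, x2 = 4, maximum P = 278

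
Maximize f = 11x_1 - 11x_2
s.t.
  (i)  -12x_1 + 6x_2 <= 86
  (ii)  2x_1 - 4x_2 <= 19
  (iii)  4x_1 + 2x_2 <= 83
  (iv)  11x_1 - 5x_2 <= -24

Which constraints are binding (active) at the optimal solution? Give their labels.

Vertices and f = 11x_1 - 11x_2:
  (-229/18, -100/9) → f = -319/18
  (163/24, 335/12) → f = -1859/8
  (-191/34, -257/34) → f = 363/17
  (367/42, 1009/42) → f = -1177/7

The maximum is at (-191/34, -257/34). Substituting into each constraint, equality holds for (ii) and (iv); the remaining constraints have slack.

(ii) and (iv)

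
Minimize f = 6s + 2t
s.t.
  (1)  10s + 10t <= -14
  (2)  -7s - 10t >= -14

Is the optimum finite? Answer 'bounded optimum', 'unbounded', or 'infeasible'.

From the feasible point (-28/3, 119/15), moving in the direction (-10, 7) keeps every constraint satisfied while f decreases without bound.

unbounded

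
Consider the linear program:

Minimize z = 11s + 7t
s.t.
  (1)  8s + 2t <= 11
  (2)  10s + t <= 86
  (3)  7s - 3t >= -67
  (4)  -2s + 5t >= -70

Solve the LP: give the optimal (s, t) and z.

s = -545/29, t = -624/29, minimum z = -10363/29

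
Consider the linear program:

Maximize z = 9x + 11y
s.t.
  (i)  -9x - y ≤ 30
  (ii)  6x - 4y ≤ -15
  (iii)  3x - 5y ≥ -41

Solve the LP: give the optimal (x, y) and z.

x = 89/18, y = 67/6, maximum z = 502/3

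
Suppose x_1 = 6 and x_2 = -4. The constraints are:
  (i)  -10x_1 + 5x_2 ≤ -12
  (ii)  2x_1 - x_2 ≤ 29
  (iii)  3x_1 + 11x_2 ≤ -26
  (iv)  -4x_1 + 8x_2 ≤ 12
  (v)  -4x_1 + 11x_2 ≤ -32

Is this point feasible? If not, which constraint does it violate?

(i): -80 ≤ -12 ✓
(ii): 16 ≤ 29 ✓
(iii): -26 ≤ -26 ✓
(iv): -56 ≤ 12 ✓
(v): -68 ≤ -32 ✓

feasible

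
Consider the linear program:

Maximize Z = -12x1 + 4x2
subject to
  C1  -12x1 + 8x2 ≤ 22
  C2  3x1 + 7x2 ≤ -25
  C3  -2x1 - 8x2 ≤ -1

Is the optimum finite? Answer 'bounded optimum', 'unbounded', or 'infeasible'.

infeasible

The boundaries -12x1 + 8x2 = 22 and 3x1 + 7x2 = -25 meet at (-59/18, -13/6), but that point violates -2x1 - 8x2 ≤ -1. Every candidate vertex is excluded by some other constraint, so the feasible region is empty.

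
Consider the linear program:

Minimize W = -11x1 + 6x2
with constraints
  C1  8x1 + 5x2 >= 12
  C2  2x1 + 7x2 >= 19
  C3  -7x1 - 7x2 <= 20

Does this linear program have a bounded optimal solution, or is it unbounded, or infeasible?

From the feasible point (-11/46, 64/23), moving in the direction (7, -2) keeps every constraint satisfied while W decreases without bound.

unbounded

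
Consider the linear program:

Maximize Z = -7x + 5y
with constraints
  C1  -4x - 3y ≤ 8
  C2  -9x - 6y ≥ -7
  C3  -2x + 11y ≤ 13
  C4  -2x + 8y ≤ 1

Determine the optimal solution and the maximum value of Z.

Corner points and Z = -7x + 5y:
  (23, -100/3) → Z = -983/3
  (-67/38, -6/19) → Z = 409/38
  (25/42, 23/84) → Z = -235/84

At the optimal vertex, -4x - 3y = 8 and -2x + 8y = 1.
Solving simultaneously gives x = -67/38, y = -6/19.

x = -67/38, y = -6/19, maximum Z = 409/38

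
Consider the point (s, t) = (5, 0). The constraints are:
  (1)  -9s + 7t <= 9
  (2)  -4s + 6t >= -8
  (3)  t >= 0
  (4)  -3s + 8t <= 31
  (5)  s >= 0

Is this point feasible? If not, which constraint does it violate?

Constraint (2): -4s + 6t = -20, which is not ≥ -8. All other constraints are satisfied.

not feasible — violates (2)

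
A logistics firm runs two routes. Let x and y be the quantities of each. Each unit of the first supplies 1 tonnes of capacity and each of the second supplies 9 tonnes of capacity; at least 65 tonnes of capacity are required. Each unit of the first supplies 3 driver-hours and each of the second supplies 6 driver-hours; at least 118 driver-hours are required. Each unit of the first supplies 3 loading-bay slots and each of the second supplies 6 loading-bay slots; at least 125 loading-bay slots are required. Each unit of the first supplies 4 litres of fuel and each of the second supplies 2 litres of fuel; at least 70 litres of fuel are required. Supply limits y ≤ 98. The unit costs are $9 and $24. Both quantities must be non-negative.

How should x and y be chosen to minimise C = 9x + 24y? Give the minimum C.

Feasible corners and C = 9x + 24y:
  (0, 35) → C = 840
  (0, 98) → C = 2352
  (65, 0) → C = 585
  (35, 10/3) → C = 395
  (85/9, 145/9) → C = 1415/3
The feasible region is unbounded (it extends along (1, 0)), but C strictly increases along every unbounded feasible direction, so there is no improving ray and the minimum is attained at a vertex.

The binding constraints are x + 9y = 65 and 3x + 6y = 125.
Solving simultaneously gives x = 35, y = 10/3.

x = 35, y = 10/3, minimum C = 395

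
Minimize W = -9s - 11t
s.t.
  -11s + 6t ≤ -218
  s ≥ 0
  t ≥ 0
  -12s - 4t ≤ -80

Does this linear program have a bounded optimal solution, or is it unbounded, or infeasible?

unbounded

From the feasible point (218/11, 0), moving in the direction (6, 11) keeps every constraint satisfied while W decreases without bound.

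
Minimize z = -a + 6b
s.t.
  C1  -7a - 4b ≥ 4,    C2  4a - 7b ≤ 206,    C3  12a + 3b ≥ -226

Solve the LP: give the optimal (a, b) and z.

a = -241/24, b = -211/6, minimum z = -4823/24

Corner points and z = -a + 6b:
  (796/65, -1458/65) → z = -9544/65
  (-892/27, 1534/27) → z = 10096/27
  (-241/24, -211/6) → z = -4823/24

The optimum lies where 4a - 7b = 206 and 12a + 3b = -226.
Solving simultaneously gives a = -241/24, b = -211/6.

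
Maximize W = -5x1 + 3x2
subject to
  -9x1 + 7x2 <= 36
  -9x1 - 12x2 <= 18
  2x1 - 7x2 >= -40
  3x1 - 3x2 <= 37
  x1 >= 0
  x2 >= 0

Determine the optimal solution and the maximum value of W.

x1 = 0, x2 = 36/7, maximum W = 108/7

Feasible corners and W = -5x1 + 3x2:
  (4/7, 288/49) → W = 724/49
  (0, 36/7) → W = 108/7
  (379/15, 194/15) → W = -1313/15
  (37/3, 0) → W = -185/3
  (0, 0) → W = 0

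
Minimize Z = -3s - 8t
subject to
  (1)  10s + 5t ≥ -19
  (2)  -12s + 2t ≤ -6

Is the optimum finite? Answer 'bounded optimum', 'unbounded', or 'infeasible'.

From the feasible point (-1/10, -18/5), moving in the direction (2, 12) keeps every constraint satisfied while Z decreases without bound.

unbounded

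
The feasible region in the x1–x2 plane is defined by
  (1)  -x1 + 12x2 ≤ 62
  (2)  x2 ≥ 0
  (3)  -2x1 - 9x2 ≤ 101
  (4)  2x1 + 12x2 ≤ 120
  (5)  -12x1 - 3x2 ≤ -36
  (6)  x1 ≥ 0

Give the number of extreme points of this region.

Intersecting each pair of boundary lines and keeping only the points that satisfy every inequality leaves:
  (58/3, 61/9)
  (82/49, 260/49)
  (60, 0)
  (3, 0)

4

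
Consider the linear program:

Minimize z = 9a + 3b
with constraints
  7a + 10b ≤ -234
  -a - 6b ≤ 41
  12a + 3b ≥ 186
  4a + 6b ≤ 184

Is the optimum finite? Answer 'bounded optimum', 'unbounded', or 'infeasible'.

The boundaries 7a + 10b = -234 and -a - 6b = 41 meet at (-497/16, -53/32), but that point violates 12a + 3b ≥ 186. Every candidate vertex is excluded by some other constraint, so the feasible region is empty.

infeasible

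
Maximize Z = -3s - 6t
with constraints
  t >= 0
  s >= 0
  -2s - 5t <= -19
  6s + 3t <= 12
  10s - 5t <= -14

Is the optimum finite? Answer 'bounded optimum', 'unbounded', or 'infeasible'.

bounded optimum

Vertices and Z = -3s - 6t:
  (0, 19/5) → Z = -114/5
  (0, 4) → Z = -24
  (1/8, 15/4) → Z = -183/8
The feasible region has finitely many vertices and no improving ray; the maximum is -114/5 at (0, 19/5).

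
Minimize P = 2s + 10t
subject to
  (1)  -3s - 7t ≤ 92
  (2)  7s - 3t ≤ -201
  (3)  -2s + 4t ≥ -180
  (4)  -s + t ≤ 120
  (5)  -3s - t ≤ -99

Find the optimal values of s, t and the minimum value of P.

s = 6, t = 81, minimum P = 822

Vertices and P = 2s + 10t:
  (159/4, 639/4) → P = 1677
  (6, 81) → P = 822
  (-21/4, 459/4) → P = 1137

The optimum lies where 7s - 3t = -201 and -3s - t = -99.
Solving simultaneously gives s = 6, t = 81.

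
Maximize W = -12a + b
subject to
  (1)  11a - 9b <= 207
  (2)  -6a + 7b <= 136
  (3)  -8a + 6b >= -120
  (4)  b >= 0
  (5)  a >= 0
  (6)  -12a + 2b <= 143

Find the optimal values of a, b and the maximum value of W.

Extreme points and W = -12a + b:
  (414/5, 452/5) → W = -4516/5
  (0, 136/7) → W = 136/7
  (15, 0) → W = -180
  (0, 0) → W = 0

The binding constraints are -6a + 7b = 136 and a = 0.
Solving simultaneously gives a = 0, b = 136/7.

a = 0, b = 136/7, maximum W = 136/7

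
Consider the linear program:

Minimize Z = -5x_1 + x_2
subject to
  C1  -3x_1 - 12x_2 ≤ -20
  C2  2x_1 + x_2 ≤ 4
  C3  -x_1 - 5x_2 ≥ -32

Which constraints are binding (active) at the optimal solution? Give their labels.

C1 and C2

Extreme points and Z = -5x_1 + x_2:
  (4/3, 4/3) → Z = -16/3
  (-284/3, 76/3) → Z = 1496/3
  (-4/3, 20/3) → Z = 40/3

The minimum is at (4/3, 4/3). Substituting into each constraint, equality holds for C1 and C2; the remaining constraints have slack.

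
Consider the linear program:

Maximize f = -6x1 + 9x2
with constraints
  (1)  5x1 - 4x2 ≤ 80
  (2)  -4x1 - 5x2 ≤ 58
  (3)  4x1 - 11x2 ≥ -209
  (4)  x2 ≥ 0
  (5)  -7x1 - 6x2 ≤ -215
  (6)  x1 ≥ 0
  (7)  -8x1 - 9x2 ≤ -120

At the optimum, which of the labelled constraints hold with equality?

(3) and (5)

Feasible corners and f = -6x1 + 9x2:
  (44, 35) → f = 51
  (670/29, 515/58) → f = -3405/58
  (11, 23) → f = 141

The maximum is at (11, 23). Substituting into each constraint, equality holds for (3) and (5); the remaining constraints have slack.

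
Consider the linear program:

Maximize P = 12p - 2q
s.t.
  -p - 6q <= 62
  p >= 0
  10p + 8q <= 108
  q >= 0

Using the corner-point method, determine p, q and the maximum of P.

p = 54/5, q = 0, maximum P = 648/5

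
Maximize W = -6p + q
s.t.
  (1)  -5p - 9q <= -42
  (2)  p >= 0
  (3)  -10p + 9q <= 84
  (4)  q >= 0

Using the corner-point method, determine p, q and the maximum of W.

p = 0, q = 28/3, maximum W = 28/3

The feasible region is unbounded (it extends along (9, 10), (1, 0)), but W strictly decreases along every unbounded feasible direction, so there is no improving ray and the maximum is attained at a vertex.

The optimum lies where p = 0 and -10p + 9q = 84.
Solving simultaneously gives p = 0, q = 28/3.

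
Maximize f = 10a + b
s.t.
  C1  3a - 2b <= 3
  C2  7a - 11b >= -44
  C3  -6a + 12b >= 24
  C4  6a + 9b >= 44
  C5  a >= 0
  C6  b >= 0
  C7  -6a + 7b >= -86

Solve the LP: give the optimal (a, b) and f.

a = 121/19, b = 153/19, maximum f = 1363/19

The binding constraints are 3a - 2b = 3 and 7a - 11b = -44.
Solving simultaneously gives a = 121/19, b = 153/19.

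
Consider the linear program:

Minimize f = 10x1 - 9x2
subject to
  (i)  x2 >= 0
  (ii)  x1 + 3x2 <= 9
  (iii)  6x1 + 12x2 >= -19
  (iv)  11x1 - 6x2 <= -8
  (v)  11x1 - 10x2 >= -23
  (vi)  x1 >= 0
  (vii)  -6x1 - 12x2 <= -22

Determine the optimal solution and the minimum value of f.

x1 = 0, x2 = 23/10, minimum f = -207/10

Feasible corners and f = 10x1 - 9x2:
  (10/13, 107/39) → f = -17
  (21/43, 122/43) → f = -888/43
  (3/14, 145/84) → f = -375/28
  (0, 23/10) → f = -207/10
  (0, 11/6) → f = -33/2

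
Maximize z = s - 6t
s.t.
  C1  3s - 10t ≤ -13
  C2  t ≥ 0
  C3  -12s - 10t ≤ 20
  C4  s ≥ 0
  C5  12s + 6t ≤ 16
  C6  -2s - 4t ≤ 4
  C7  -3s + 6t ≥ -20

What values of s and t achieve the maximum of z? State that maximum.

s = 0, t = 13/10, maximum z = -39/5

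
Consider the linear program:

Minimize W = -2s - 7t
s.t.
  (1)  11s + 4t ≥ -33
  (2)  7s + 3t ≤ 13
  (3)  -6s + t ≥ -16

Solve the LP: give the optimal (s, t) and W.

s = -151/5, t = 374/5, minimum W = -2316/5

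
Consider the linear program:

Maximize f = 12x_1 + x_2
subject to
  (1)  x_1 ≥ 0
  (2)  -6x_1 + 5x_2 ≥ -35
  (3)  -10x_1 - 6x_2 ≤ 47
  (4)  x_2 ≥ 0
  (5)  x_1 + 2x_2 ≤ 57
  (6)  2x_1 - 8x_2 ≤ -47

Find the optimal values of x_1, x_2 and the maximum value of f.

Extreme points and f = 12x_1 + x_2:
  (0, 57/2) → f = 57/2
  (0, 47/8) → f = 47/8
  (355/17, 307/17) → f = 4567/17
  (515/38, 176/19) → f = 3266/19

The binding constraints are -6x_1 + 5x_2 = -35 and x_1 + 2x_2 = 57.
Solving simultaneously gives x_1 = 355/17, x_2 = 307/17.

x_1 = 355/17, x_2 = 307/17, maximum f = 4567/17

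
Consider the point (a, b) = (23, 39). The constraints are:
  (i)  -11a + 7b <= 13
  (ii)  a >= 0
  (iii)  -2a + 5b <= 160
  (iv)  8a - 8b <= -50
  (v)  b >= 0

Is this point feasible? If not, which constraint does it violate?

Constraint (i): -11a + 7b = 20, which is not ≤ 13. All other constraints are satisfied.

not feasible — violates (i)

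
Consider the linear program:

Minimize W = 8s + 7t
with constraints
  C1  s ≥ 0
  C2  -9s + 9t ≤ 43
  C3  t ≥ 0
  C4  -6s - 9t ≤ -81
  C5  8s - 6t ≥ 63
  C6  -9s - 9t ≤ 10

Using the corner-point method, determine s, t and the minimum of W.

s = 39/4, t = 5/2, minimum W = 191/2

The feasible region is unbounded (it extends along (1, 1), (1, 0)), but W strictly increases along every unbounded feasible direction, so there is no improving ray and the minimum is attained at a vertex.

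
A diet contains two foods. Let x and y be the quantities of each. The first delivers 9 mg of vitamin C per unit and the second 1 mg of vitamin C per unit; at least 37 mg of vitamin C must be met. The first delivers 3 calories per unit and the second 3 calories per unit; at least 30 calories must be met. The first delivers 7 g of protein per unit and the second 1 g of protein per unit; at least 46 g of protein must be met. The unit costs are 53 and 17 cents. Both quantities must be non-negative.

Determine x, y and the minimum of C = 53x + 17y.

Extreme points and C = 53x + 17y:
  (0, 46) → C = 782
  (10, 0) → C = 530
  (6, 4) → C = 386
The feasible region is unbounded (it extends along (0, 1), (1, 0)), but C strictly increases along every unbounded feasible direction, so there is no improving ray and the minimum is attained at a vertex.

The binding constraints are 3x + 3y = 30 and 7x + y = 46.
Solving simultaneously gives x = 6, y = 4.

x = 6, y = 4, minimum C = 386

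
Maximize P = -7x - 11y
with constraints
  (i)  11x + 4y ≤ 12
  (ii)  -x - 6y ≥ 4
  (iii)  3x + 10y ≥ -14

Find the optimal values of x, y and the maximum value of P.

Extreme points and P = -7x - 11y:
  (44/31, -28/31) → P = 0
  (88/49, -95/49) → P = 429/49
  (-11/2, 1/4) → P = 143/4

At the optimal vertex, -x - 6y = 4 and 3x + 10y = -14.
Solving simultaneously gives x = -11/2, y = 1/4.

x = -11/2, y = 1/4, maximum P = 143/4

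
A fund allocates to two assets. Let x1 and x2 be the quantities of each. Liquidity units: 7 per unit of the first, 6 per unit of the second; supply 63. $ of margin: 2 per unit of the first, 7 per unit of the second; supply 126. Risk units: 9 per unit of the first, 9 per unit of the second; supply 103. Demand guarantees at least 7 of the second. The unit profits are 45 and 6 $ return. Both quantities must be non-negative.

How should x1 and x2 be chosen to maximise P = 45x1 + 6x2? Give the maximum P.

Feasible corners and P = 45x1 + 6x2:
  (0, 21/2) → P = 63
  (0, 7) → P = 42
  (3, 7) → P = 177

x1 = 3, x2 = 7, maximum P = 177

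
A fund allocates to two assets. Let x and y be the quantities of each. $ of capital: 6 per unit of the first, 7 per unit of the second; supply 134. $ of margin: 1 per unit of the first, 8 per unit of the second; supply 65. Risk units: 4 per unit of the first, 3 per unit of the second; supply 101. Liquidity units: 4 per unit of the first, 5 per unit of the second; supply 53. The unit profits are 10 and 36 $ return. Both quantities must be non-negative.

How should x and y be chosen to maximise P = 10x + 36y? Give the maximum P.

Feasible corners and P = 10x + 36y:
  (0, 0) → P = 0
  (0, 65/8) → P = 585/2
  (53/4, 0) → P = 265/2
  (11/3, 23/3) → P = 938/3

x = 11/3, y = 23/3, maximum P = 938/3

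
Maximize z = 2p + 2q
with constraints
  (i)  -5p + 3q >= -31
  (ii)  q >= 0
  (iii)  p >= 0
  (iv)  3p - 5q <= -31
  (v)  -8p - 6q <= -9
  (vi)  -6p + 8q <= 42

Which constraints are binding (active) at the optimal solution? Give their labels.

(i) and (vi)

Extreme points and z = 2p + 2q:
  (31/2, 31/2) → z = 62
  (17, 18) → z = 70
  (19/3, 10) → z = 98/3

The maximum is at (17, 18). Substituting into each constraint, equality holds for (i) and (vi); the remaining constraints have slack.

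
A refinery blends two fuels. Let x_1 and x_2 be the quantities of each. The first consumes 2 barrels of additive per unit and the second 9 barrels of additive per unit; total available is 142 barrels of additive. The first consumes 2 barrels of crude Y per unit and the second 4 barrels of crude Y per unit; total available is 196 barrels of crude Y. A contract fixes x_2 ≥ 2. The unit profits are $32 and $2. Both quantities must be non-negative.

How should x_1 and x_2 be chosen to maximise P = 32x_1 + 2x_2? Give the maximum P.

Corner points and P = 32x_1 + 2x_2:
  (0, 142/9) → P = 284/9
  (0, 2) → P = 4
  (62, 2) → P = 1988

The optimum lies where 2x_1 + 9x_2 = 142 and x_2 = 2.
Solving simultaneously gives x_1 = 62, x_2 = 2.

x_1 = 62, x_2 = 2, maximum P = 1988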